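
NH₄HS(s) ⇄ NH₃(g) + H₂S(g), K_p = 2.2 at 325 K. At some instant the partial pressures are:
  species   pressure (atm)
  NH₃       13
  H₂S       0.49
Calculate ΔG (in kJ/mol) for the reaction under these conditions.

(NH₄HS is a pure solid — omitted from Q_p.)
Q_p = P(NH₃)·P(H₂S) = (13)·(0.49) = 6.37
ΔG = RT ln(Q_p/K_p) = (8.314 J mol⁻¹ K⁻¹)(325 K) × ln(6.37/2.2)
   = (2.702 kJ/mol)(1.063) = 2.87 kJ/mol
ΔG > 0, so the forward reaction is non-spontaneous (proceeds in reverse).

ΔG = 2.87 kJ/mol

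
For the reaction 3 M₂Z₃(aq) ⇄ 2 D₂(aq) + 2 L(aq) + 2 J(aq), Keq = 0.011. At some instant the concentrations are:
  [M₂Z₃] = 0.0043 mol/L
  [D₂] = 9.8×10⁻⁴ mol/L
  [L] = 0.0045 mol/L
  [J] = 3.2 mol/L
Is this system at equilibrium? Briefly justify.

Q = [D₂]²·[L]²·[J]² / [M₂Z₃]³ = (9.8×10⁻⁴)²·(0.0045)²·(3.2)² / (0.0043)³ = 0.0025
Q = 0.0025 < Keq = 0.011: net forward reaction.

no; Q < K, reaction proceeds forward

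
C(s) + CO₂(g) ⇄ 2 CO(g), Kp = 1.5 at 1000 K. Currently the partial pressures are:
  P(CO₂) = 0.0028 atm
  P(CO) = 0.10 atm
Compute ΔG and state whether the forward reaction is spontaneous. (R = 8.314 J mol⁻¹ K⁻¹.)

(C is a pure solid — omitted from Qp.)
Qp = P(CO)² / P(CO₂) = (0.10)² / (0.0028) = 3.57
ΔG = RT ln(Qp/Kp) = (8.314 J mol⁻¹ K⁻¹)(1000 K) × ln(3.57/1.5)
   = (8.314 kJ/mol)(0.8671) = 7.21 kJ/mol
ΔG > 0, so the forward reaction is non-spontaneous (proceeds in reverse).

ΔG = 7.21 kJ/mol; the forward reaction is non-spontaneous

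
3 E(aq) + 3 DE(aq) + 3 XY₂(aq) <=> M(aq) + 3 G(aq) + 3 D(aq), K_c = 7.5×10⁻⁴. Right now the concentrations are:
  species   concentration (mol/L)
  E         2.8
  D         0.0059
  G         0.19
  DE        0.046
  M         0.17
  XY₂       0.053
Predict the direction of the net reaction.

no net change (already at equilibrium)

Q_c = [M]·[G]³·[D]³ / ([E]³·[DE]³·[XY₂]³) = (0.17)·(0.19)³·(0.0059)³ / ((2.8)³·(0.046)³·(0.053)³) = 7.5×10⁻⁴
Q_c = 7.5×10⁻⁴ = K_c, so the system is already at equilibrium.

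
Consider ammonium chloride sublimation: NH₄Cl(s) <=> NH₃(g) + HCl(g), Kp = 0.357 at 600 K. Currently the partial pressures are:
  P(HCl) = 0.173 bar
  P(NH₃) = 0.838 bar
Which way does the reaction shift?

(NH₄Cl is a pure solid — omitted from Qp.)
Qp = P(NH₃)·P(HCl) = (0.838)·(0.173) = 0.145
Qp = 0.145 < Kp = 0.357, so the forward reaction proceeds.

in the forward direction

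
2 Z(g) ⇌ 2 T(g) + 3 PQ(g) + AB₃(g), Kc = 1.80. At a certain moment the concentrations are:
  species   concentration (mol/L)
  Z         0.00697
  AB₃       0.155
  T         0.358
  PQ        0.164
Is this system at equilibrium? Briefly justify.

yes, at equilibrium

Qc = [T]²·[PQ]³·[AB₃] / [Z]² = (0.358)²·(0.164)³·(0.155) / (0.00697)² = 1.80
Qc = 1.80 = Kc; the system is at equilibrium.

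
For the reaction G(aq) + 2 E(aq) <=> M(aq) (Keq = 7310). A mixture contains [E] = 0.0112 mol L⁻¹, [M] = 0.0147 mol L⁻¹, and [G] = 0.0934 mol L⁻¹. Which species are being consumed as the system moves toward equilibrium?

Q = [M] / ([G]·[E]²) = (0.0147) / ((0.0934)·(0.0112)²) = 1250
Q = 1250 < Keq = 7310: net forward reaction.

G, E (reactants)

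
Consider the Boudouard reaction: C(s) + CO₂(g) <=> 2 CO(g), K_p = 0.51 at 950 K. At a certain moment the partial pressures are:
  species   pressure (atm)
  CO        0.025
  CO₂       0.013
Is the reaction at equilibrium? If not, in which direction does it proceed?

forward (toward products)

(C is a pure solid — omitted from Q_p.)
Q_p = P(CO)² / P(CO₂) = (0.025)² / (0.013) = 0.048
Q_p = 0.048 < K_p = 0.51, so the forward reaction proceeds.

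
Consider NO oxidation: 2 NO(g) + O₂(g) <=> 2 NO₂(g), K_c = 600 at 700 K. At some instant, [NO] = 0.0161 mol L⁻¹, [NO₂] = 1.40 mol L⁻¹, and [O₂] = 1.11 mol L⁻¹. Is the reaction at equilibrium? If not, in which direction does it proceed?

toward reactants

Q_c = [NO₂]² / ([NO]²·[O₂]) = (1.40)² / ((0.0161)²·(1.11)) = 6810
Q_c = 6810 > K_c = 600, so the reverse reaction proceeds.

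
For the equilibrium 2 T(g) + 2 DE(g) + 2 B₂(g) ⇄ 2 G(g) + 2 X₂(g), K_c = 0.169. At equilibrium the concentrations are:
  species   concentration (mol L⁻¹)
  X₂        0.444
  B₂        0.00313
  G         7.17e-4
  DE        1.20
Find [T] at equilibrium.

[T] = 0.206 mol L⁻¹

At equilibrium, K_c = [G]²·[X₂]² / ([T]²·[DE]²·[B₂]²) = 0.169.
(7.17e-4)²·(0.444)² / (([T])²·(1.20)²·(0.00313)²) = 0.169
[T]² = 0.0425 ⇒ [T] = 0.206 mol L⁻¹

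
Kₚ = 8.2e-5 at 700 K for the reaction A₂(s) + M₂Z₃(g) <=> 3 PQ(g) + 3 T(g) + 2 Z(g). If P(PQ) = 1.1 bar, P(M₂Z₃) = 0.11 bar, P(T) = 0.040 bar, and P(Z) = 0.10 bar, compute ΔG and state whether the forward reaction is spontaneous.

(A₂ is a pure solid — omitted from Qₚ.)
Qₚ = P(PQ)³·P(T)³·P(Z)² / P(M₂Z₃) = (1.1)³·(0.040)³·(0.10)² / (0.11) = 7.74e-6
ΔG = RT ln(Qₚ/Kₚ) = (8.314 J mol⁻¹ K⁻¹)(700 K) × ln(7.74e-6/8.2e-5)
   = (5.820 kJ/mol)(-2.360) = -13.7 kJ/mol
ΔG < 0, so the forward reaction is spontaneous (proceeds forward).

ΔG = -13.7 kJ/mol; the forward reaction is spontaneous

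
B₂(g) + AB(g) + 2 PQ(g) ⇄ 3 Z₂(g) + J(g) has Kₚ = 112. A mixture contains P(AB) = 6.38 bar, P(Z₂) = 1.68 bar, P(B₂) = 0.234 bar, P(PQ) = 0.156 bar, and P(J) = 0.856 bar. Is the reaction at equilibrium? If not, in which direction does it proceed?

at equilibrium

Qₚ = P(Z₂)³·P(J) / (P(B₂)·P(AB)·P(PQ)²) = (1.68)³·(0.856) / ((0.234)·(6.38)·(0.156)²) = 112
Qₚ = 112 = Kₚ, so the system is already at equilibrium.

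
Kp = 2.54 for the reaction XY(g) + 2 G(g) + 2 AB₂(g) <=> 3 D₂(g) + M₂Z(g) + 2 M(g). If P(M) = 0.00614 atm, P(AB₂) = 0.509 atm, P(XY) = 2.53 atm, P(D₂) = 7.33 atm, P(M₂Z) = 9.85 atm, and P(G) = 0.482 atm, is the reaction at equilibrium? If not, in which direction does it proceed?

Qp = P(D₂)³·P(M₂Z)·P(M)² / (P(XY)·P(G)²·P(AB₂)²) = (7.33)³·(9.85)·(0.00614)² / ((2.53)·(0.482)²·(0.509)²) = 0.960
Qp = 0.960 < Kp = 2.54, so the forward reaction proceeds.

in the forward direction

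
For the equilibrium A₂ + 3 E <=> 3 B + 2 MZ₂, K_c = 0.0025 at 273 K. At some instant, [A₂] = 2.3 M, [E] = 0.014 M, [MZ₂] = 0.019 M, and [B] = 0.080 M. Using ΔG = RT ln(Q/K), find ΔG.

Q_c = [B]³·[MZ₂]² / ([A₂]·[E]³) = (0.080)³·(0.019)² / ((2.3)·(0.014)³) = 0.0293
ΔG = RT ln(Q_c/K_c) = (8.314 J mol⁻¹ K⁻¹)(273 K) × ln(0.0293/0.0025)
   = (2.270 kJ/mol)(2.461) = 5.59 kJ/mol
ΔG > 0, so the forward reaction is non-spontaneous (proceeds in reverse).

ΔG = 5.59 kJ/mol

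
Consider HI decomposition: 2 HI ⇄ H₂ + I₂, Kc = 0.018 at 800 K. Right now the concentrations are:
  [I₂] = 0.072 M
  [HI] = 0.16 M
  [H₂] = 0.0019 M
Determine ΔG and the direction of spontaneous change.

ΔG = -8.08 kJ/mol; the forward reaction is spontaneous

Qc = [H₂]·[I₂] / [HI]² = (0.0019)·(0.072) / (0.16)² = 0.00534
ΔG = RT ln(Qc/Kc) = (8.314 J mol⁻¹ K⁻¹)(800 K) × ln(0.00534/0.018)
   = (6.651 kJ/mol)(-1.215) = -8.08 kJ/mol
ΔG < 0, so the forward reaction is spontaneous (proceeds forward).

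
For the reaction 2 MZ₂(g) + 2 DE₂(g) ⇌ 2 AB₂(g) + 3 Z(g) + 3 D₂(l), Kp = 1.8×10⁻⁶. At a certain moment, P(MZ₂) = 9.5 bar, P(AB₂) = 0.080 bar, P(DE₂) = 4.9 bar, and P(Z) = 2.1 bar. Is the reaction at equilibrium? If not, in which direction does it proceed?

in the reverse direction

(D₂ is a pure liquid — omitted from Qp.)
Qp = P(AB₂)²·P(Z)³ / (P(MZ₂)²·P(DE₂)²) = (0.080)²·(2.1)³ / ((9.5)²·(4.9)²) = 2.7×10⁻⁵
Qp = 2.7×10⁻⁵ > Kp = 1.8×10⁻⁶, so the reverse reaction proceeds.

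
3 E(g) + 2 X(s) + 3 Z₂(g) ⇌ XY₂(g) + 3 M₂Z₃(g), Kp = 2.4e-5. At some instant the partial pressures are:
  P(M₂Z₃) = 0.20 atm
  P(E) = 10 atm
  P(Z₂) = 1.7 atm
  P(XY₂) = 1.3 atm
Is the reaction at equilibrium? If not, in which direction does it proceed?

(X is a pure solid — omitted from Qp.)
Qp = P(XY₂)·P(M₂Z₃)³ / (P(E)³·P(Z₂)³) = (1.3)·(0.20)³ / ((10)³·(1.7)³) = 2.1e-6
Qp = 2.1e-6 < Kp = 2.4e-5, so the forward reaction proceeds.

in the forward direction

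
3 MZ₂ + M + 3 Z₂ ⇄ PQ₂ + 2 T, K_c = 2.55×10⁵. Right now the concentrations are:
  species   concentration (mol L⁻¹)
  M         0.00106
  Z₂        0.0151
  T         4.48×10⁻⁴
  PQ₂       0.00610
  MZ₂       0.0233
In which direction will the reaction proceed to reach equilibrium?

Q_c = [PQ₂]·[T]² / ([MZ₂]³·[M]·[Z₂]³) = (0.00610)·(4.48×10⁻⁴)² / ((0.0233)³·(0.00106)·(0.0151)³) = 26500
Q_c = 26500 < K_c = 2.55×10⁵, so the forward reaction proceeds.

to the right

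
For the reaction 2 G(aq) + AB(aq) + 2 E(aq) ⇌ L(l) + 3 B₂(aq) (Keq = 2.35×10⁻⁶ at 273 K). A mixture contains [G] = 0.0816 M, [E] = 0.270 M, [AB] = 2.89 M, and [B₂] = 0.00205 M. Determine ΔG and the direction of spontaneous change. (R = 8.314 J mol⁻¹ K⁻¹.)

ΔG = 2.18 kJ/mol; the forward reaction is non-spontaneous

(L is a pure liquid — omitted from Q.)
Q = [B₂]³ / ([G]²·[AB]·[E]²) = (0.00205)³ / ((0.0816)²·(2.89)·(0.270)²) = 6.14×10⁻⁶
ΔG = RT ln(Q/Keq) = (8.314 J mol⁻¹ K⁻¹)(273 K) × ln(6.14×10⁻⁶/2.35×10⁻⁶)
   = (2.270 kJ/mol)(0.9604) = 2.18 kJ/mol
ΔG > 0, so the forward reaction is non-spontaneous (proceeds in reverse).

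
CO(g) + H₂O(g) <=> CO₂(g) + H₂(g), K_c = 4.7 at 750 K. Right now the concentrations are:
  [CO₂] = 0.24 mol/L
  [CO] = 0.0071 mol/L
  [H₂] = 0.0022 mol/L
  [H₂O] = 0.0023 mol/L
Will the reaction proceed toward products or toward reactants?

Q_c = [CO₂]·[H₂] / ([CO]·[H₂O]) = (0.24)·(0.0022) / ((0.0071)·(0.0023)) = 32
Q_c = 32 > K_c = 4.7, so the reverse reaction proceeds.

reverse (toward reactants)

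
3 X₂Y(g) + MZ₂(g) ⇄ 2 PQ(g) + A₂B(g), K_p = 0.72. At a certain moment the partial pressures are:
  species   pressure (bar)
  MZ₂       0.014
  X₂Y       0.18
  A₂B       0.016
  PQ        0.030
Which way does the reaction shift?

forward (toward products)

Q_p = P(PQ)²·P(A₂B) / (P(X₂Y)³·P(MZ₂)) = (0.030)²·(0.016) / ((0.18)³·(0.014)) = 0.18
Q_p = 0.18 < K_p = 0.72, so the forward reaction proceeds.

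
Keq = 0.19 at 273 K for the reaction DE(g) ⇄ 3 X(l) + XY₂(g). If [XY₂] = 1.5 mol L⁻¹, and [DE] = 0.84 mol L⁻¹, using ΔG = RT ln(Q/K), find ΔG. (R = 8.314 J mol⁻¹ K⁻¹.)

ΔG = 5.09 kJ/mol

(X is a pure liquid — omitted from Q.)
Q = [XY₂] / [DE] = (1.5) / (0.84) = 1.79
ΔG = RT ln(Q/Keq) = (8.314 J mol⁻¹ K⁻¹)(273 K) × ln(1.79/0.19)
   = (2.270 kJ/mol)(2.243) = 5.09 kJ/mol
ΔG > 0, so the forward reaction is non-spontaneous (proceeds in reverse).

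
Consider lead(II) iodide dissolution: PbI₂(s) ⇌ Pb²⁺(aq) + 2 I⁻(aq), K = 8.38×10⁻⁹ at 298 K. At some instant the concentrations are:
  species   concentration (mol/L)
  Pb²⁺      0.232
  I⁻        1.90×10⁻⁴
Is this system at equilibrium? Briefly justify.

(PbI₂ is a pure solid — omitted from Q.)
Q = [Pb²⁺]·[I⁻]² = (0.232)·(1.90×10⁻⁴)² = 8.38×10⁻⁹
Q = 8.38×10⁻⁹ = K; the system is at equilibrium.

yes, at equilibrium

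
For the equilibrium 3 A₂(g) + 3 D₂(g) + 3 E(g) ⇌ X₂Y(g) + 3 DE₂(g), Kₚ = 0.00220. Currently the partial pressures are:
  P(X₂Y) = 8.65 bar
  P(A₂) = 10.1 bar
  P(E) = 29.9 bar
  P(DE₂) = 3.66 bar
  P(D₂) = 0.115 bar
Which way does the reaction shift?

Qₚ = P(X₂Y)·P(DE₂)³ / (P(A₂)³·P(D₂)³·P(E)³) = (8.65)·(3.66)³ / ((10.1)³·(0.115)³·(29.9)³) = 0.0101
Qₚ = 0.0101 > Kₚ = 0.00220, so the reverse reaction proceeds.

in the reverse direction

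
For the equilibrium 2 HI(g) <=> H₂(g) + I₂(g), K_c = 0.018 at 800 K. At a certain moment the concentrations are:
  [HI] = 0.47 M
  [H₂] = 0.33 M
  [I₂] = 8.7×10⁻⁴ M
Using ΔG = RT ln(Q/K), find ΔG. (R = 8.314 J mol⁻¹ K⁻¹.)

Q_c = [H₂]·[I₂] / [HI]² = (0.33)·(8.7×10⁻⁴) / (0.47)² = 0.00130
ΔG = RT ln(Q_c/K_c) = (8.314 J mol⁻¹ K⁻¹)(800 K) × ln(0.00130/0.018)
   = (6.651 kJ/mol)(-2.628) = -17.5 kJ/mol
ΔG < 0, so the forward reaction is spontaneous (proceeds forward).

ΔG = -17.5 kJ/mol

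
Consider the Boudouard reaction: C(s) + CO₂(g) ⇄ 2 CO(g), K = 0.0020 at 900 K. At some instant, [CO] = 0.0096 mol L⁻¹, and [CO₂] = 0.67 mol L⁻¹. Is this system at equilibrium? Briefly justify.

(C is a pure solid — omitted from Q.)
Q = [CO]² / [CO₂] = (0.0096)² / (0.67) = 1.4×10⁻⁴
Q = 1.4×10⁻⁴ < K = 0.0020: net forward reaction.

no; Q < K, reaction proceeds forward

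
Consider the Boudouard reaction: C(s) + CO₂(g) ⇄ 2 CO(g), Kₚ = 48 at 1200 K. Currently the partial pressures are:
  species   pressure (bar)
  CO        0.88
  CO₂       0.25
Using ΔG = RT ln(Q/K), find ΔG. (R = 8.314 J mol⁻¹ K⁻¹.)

ΔG = -27.3 kJ/mol

(C is a pure solid — omitted from Qₚ.)
Qₚ = P(CO)² / P(CO₂) = (0.88)² / (0.25) = 3.10
ΔG = RT ln(Qₚ/Kₚ) = (8.314 J mol⁻¹ K⁻¹)(1200 K) × ln(3.10/48)
   = (9.977 kJ/mol)(-2.740) = -27.3 kJ/mol
ΔG < 0, so the forward reaction is spontaneous (proceeds forward).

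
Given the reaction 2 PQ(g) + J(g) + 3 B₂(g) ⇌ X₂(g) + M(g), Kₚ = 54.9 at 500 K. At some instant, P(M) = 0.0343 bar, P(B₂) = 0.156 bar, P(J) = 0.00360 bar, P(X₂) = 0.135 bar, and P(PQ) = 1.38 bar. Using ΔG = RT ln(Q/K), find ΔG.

ΔG = 4.89 kJ/mol

Qₚ = P(X₂)·P(M) / (P(PQ)²·P(J)·P(B₂)³) = (0.135)·(0.0343) / ((1.38)²·(0.00360)·(0.156)³) = 178
ΔG = RT ln(Qₚ/Kₚ) = (8.314 J mol⁻¹ K⁻¹)(500 K) × ln(178/54.9)
   = (4.157 kJ/mol)(1.176) = 4.89 kJ/mol
ΔG > 0, so the forward reaction is non-spontaneous (proceeds in reverse).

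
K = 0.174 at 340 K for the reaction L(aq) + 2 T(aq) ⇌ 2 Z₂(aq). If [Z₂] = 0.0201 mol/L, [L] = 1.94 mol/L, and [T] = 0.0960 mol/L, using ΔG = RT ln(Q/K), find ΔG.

Q = [Z₂]² / ([L]·[T]²) = (0.0201)² / ((1.94)·(0.0960)²) = 0.0226
ΔG = RT ln(Q/K) = (8.314 J mol⁻¹ K⁻¹)(340 K) × ln(0.0226/0.174)
   = (2.827 kJ/mol)(-2.041) = -5.77 kJ/mol
ΔG < 0, so the forward reaction is spontaneous (proceeds forward).

ΔG = -5.77 kJ/mol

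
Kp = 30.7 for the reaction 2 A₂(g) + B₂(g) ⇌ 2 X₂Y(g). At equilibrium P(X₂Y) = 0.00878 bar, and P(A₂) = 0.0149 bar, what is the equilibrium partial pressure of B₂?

P(B₂) = 0.0113 bar

At equilibrium, Kp = P(X₂Y)² / (P(A₂)²·P(B₂)) = 30.7.
(0.00878)² / ((0.0149)²·(P(B₂))) = 30.7
P(B₂) = 0.0113 bar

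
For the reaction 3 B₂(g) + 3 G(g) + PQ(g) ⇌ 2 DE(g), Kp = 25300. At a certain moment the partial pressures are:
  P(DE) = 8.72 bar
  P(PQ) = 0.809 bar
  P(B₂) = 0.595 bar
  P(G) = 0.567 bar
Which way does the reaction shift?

toward products

Qp = P(DE)² / (P(B₂)³·P(G)³·P(PQ)) = (8.72)² / ((0.595)³·(0.567)³·(0.809)) = 2450
Qp = 2450 < Kp = 25300, so the forward reaction proceeds.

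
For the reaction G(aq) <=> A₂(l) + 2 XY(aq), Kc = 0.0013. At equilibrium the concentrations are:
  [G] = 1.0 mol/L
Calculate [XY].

[XY] = 0.036 mol/L

(A₂ is a pure liquid — omitted from Kc.)
At equilibrium, Kc = [XY]² / [G] = 0.0013.
([XY])² / (1.0) = 0.0013
[XY]² = 0.00130 ⇒ [XY] = 0.036 mol/L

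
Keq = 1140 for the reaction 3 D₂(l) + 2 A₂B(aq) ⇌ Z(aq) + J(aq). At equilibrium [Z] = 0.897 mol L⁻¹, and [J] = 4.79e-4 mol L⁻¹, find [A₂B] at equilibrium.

[A₂B] = 6.14e-4 mol L⁻¹

(D₂ is a pure liquid — omitted from Keq.)
At equilibrium, Keq = [Z]·[J] / [A₂B]² = 1140.
(0.897)·(4.79e-4) / ([A₂B])² = 1140
[A₂B]² = 3.77e-7 ⇒ [A₂B] = 6.14e-4 mol L⁻¹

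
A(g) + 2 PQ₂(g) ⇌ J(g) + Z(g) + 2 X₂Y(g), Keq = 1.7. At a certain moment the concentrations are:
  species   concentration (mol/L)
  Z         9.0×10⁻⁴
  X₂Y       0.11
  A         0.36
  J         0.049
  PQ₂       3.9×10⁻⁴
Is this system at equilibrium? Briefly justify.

Q = [J]·[Z]·[X₂Y]² / ([A]·[PQ₂]²) = (0.049)·(9.0×10⁻⁴)·(0.11)² / ((0.36)·(3.9×10⁻⁴)²) = 9.7
Q = 9.7 > Keq = 1.7: net reverse reaction.

no; Q > K, reaction proceeds in reverse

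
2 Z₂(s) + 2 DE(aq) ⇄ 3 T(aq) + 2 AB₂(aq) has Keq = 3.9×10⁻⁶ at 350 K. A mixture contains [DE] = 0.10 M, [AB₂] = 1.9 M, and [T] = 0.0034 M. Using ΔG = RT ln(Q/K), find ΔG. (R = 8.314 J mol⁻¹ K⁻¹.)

(Z₂ is a pure solid — omitted from Q.)
Q = [T]³·[AB₂]² / [DE]² = (0.0034)³·(1.9)² / (0.10)² = 1.42×10⁻⁵
ΔG = RT ln(Q/Keq) = (8.314 J mol⁻¹ K⁻¹)(350 K) × ln(1.42×10⁻⁵/3.9×10⁻⁶)
   = (2.910 kJ/mol)(1.292) = 3.76 kJ/mol
ΔG > 0, so the forward reaction is non-spontaneous (proceeds in reverse).

ΔG = 3.76 kJ/mol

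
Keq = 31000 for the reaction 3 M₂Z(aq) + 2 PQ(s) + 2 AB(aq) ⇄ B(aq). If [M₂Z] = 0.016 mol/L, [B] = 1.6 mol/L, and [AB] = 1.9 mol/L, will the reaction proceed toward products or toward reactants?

toward reactants

(PQ is a pure solid — omitted from Q.)
Q = [B] / ([M₂Z]³·[AB]²) = (1.6) / ((0.016)³·(1.9)²) = 1.1×10⁵
Q = 1.1×10⁵ > Keq = 31000, so the reverse reaction proceeds.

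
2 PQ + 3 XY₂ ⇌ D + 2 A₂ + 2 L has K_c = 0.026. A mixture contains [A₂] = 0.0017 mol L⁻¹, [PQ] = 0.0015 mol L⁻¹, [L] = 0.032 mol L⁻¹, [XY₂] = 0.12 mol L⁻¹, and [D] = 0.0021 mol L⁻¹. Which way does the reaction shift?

Q_c = [D]·[A₂]²·[L]² / ([PQ]²·[XY₂]³) = (0.0021)·(0.0017)²·(0.032)² / ((0.0015)²·(0.12)³) = 0.0016
Q_c = 0.0016 < K_c = 0.026, so the forward reaction proceeds.

toward products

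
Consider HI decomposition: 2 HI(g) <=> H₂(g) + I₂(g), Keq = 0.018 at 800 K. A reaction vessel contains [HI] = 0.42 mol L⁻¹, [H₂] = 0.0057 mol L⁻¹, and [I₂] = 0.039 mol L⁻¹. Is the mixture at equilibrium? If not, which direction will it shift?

no; Q < K, reaction proceeds forward

Q = [H₂]·[I₂] / [HI]² = (0.0057)·(0.039) / (0.42)² = 0.0013
Q = 0.0013 < Keq = 0.018: net forward reaction.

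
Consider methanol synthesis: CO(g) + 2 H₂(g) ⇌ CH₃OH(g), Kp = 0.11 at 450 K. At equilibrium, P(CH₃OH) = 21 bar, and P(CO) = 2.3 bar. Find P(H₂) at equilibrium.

At equilibrium, Kp = P(CH₃OH) / (P(CO)·P(H₂)²) = 0.11.
(21) / ((2.3)·(P(H₂))²) = 0.11
P(H₂)² = 83.0 ⇒ P(H₂) = 9.1 bar

P(H₂) = 9.1 bar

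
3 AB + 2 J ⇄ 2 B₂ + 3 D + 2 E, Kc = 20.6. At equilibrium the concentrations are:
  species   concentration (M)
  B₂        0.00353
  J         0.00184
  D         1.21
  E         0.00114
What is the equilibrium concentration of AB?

At equilibrium, Kc = [B₂]²·[D]³·[E]² / ([AB]³·[J]²) = 20.6.
(0.00353)²·(1.21)³·(0.00114)² / (([AB])³·(0.00184)²) = 20.6
[AB]³ = 4.11×10⁻⁷ ⇒ [AB] = 0.00744 M

[AB] = 0.00744 M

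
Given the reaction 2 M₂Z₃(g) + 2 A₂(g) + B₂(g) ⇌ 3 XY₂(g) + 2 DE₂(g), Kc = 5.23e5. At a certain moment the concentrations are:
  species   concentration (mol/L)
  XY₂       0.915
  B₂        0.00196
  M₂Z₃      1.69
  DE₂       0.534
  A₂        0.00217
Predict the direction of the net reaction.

Qc = [XY₂]³·[DE₂]² / ([M₂Z₃]²·[A₂]²·[B₂]) = (0.915)³·(0.534)² / ((1.69)²·(0.00217)²·(0.00196)) = 8.29e6
Qc = 8.29e6 > Kc = 5.23e5, so the reverse reaction proceeds.

reverse (toward reactants)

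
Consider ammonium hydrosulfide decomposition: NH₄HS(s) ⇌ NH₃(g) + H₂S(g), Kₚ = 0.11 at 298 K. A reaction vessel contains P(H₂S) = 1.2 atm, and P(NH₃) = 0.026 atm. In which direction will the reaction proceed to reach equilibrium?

(NH₄HS is a pure solid — omitted from Qₚ.)
Qₚ = P(NH₃)·P(H₂S) = (0.026)·(1.2) = 0.031
Qₚ = 0.031 < Kₚ = 0.11, so the forward reaction proceeds.

in the forward direction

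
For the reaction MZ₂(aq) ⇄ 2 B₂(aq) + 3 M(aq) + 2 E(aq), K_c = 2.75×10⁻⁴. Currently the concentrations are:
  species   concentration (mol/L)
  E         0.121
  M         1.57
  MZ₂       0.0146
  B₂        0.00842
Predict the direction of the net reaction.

no net change (already at equilibrium)

Q_c = [B₂]²·[M]³·[E]² / [MZ₂] = (0.00842)²·(1.57)³·(0.121)² / (0.0146) = 2.75×10⁻⁴
Q_c = 2.75×10⁻⁴ = K_c, so the system is already at equilibrium.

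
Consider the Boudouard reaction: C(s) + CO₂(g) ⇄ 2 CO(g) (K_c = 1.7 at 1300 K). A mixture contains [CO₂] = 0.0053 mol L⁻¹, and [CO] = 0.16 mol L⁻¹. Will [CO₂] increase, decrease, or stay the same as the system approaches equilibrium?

(C is a pure solid — omitted from Q_c.)
Q_c = [CO]² / [CO₂] = (0.16)² / (0.0053) = 4.8
Q_c = 4.8 > K_c = 1.7: net reverse reaction.
CO₂ is a reactant, so it increases.

increase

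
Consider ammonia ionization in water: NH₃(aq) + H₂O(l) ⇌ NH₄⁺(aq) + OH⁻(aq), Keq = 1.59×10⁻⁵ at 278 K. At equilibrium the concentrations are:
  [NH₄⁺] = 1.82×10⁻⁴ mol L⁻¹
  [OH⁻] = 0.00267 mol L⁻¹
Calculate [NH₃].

[NH₃] = 0.0306 mol L⁻¹

(H₂O is a pure liquid — omitted from Keq.)
At equilibrium, Keq = [NH₄⁺]·[OH⁻] / [NH₃] = 1.59×10⁻⁵.
(1.82×10⁻⁴)·(0.00267) / ([NH₃]) = 1.59×10⁻⁵
[NH₃] = 0.0306 mol L⁻¹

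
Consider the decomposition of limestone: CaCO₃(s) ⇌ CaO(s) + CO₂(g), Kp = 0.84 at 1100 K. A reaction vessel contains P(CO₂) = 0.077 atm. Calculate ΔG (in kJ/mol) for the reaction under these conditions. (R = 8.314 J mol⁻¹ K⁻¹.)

(CaCO₃, CaO are pure solids — omitted from Qp.)
Qp = P(CO₂) = 0.0770
ΔG = RT ln(Qp/Kp) = (8.314 J mol⁻¹ K⁻¹)(1100 K) × ln(0.0770/0.84)
   = (9.145 kJ/mol)(-2.390) = -21.9 kJ/mol
ΔG < 0, so the forward reaction is spontaneous (proceeds forward).

ΔG = -21.9 kJ/mol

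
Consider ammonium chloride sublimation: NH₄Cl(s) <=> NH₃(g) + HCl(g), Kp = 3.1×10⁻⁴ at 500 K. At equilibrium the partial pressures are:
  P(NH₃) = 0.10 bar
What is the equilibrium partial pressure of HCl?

P(HCl) = 0.0031 bar

(NH₄Cl is a pure solid — omitted from Kp.)
At equilibrium, Kp = P(NH₃)·P(HCl) = 3.1×10⁻⁴.
(0.10)·(P(HCl)) = 3.1×10⁻⁴
P(HCl) = 0.00310 = 0.0031 bar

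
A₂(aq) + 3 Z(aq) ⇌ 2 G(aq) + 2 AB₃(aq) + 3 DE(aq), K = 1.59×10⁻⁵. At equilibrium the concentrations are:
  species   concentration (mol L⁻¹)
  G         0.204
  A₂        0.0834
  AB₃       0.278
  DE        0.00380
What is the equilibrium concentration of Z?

[Z] = 0.0511 mol L⁻¹

At equilibrium, K = [G]²·[AB₃]²·[DE]³ / ([A₂]·[Z]³) = 1.59×10⁻⁵.
(0.204)²·(0.278)²·(0.00380)³ / ((0.0834)·([Z])³) = 1.59×10⁻⁵
[Z]³ = 1.33×10⁻⁴ ⇒ [Z] = 0.0511 mol L⁻¹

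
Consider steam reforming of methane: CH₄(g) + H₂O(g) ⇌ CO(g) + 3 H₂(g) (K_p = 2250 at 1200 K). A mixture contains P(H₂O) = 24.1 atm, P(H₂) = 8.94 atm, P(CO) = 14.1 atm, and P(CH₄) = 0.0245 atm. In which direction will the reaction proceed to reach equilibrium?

Q_p = P(CO)·P(H₂)³ / (P(CH₄)·P(H₂O)) = (14.1)·(8.94)³ / ((0.0245)·(24.1)) = 17100
Q_p = 17100 > K_p = 2250, so the reverse reaction proceeds.

in the reverse direction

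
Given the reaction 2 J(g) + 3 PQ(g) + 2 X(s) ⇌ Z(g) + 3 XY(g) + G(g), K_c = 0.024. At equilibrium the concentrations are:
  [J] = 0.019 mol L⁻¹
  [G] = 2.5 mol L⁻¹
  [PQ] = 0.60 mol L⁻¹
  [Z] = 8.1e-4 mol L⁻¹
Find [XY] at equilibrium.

(X is a pure solid — omitted from K_c.)
At equilibrium, K_c = [Z]·[XY]³·[G] / ([J]²·[PQ]³) = 0.024.
(8.1e-4)·([XY])³·(2.5) / ((0.019)²·(0.60)³) = 0.024
[XY]³ = 9.24e-4 ⇒ [XY] = 0.097 mol L⁻¹

[XY] = 0.097 mol L⁻¹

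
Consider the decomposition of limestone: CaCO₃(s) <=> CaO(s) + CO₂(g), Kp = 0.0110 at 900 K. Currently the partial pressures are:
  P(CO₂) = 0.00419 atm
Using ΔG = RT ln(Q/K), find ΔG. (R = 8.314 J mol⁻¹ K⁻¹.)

ΔG = -7.22 kJ/mol

(CaCO₃, CaO are pure solids — omitted from Qp.)
Qp = P(CO₂) = 0.00419
ΔG = RT ln(Qp/Kp) = (8.314 J mol⁻¹ K⁻¹)(900 K) × ln(0.00419/0.0110)
   = (7.483 kJ/mol)(-0.9652) = -7.22 kJ/mol
ΔG < 0, so the forward reaction is spontaneous (proceeds forward).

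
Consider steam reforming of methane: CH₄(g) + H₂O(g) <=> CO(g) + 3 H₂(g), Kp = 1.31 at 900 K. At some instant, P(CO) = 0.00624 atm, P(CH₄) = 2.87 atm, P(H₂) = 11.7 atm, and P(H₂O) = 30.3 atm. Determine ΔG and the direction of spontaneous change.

Qp = P(CO)·P(H₂)³ / (P(CH₄)·P(H₂O)) = (0.00624)·(11.7)³ / ((2.87)·(30.3)) = 0.115
ΔG = RT ln(Qp/Kp) = (8.314 J mol⁻¹ K⁻¹)(900 K) × ln(0.115/1.31)
   = (7.483 kJ/mol)(-2.433) = -18.2 kJ/mol
ΔG < 0, so the forward reaction is spontaneous (proceeds forward).

ΔG = -18.2 kJ/mol; the forward reaction is spontaneous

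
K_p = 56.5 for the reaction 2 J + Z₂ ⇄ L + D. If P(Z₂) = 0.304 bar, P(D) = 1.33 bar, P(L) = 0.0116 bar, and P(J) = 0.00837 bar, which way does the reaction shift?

Q_p = P(L)·P(D) / (P(J)²·P(Z₂)) = (0.0116)·(1.33) / ((0.00837)²·(0.304)) = 724
Q_p = 724 > K_p = 56.5, so the reverse reaction proceeds.

to the left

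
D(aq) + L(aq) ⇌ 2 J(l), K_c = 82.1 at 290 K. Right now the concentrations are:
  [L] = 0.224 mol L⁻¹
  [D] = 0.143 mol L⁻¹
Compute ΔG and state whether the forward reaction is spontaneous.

(J is a pure liquid — omitted from Q_c.)
Q_c = 1 / ([D]·[L]) = 1 / ((0.143)·(0.224)) = 31.2
ΔG = RT ln(Q_c/K_c) = (8.314 J mol⁻¹ K⁻¹)(290 K) × ln(31.2/82.1)
   = (2.411 kJ/mol)(-0.9675) = -2.33 kJ/mol
ΔG < 0, so the forward reaction is spontaneous (proceeds forward).

ΔG = -2.33 kJ/mol; the forward reaction is spontaneous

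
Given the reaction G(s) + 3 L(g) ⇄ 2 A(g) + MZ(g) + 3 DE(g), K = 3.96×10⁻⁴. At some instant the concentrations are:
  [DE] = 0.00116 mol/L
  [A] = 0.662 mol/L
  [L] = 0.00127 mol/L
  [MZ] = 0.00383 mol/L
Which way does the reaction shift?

(G is a pure solid — omitted from Q.)
Q = [A]²·[MZ]·[DE]³ / [L]³ = (0.662)²·(0.00383)·(0.00116)³ / (0.00127)³ = 0.00128
Q = 0.00128 > K = 3.96×10⁻⁴, so the reverse reaction proceeds.

reverse (toward reactants)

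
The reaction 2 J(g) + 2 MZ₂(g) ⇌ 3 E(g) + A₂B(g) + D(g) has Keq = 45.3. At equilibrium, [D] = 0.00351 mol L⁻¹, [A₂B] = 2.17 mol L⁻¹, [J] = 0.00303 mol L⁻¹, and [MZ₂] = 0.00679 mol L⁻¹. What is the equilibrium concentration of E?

At equilibrium, Keq = [E]³·[A₂B]·[D] / ([J]²·[MZ₂]²) = 45.3.
([E])³·(2.17)·(0.00351) / ((0.00303)²·(0.00679)²) = 45.3
[E]³ = 2.52×10⁻⁶ ⇒ [E] = 0.0136 mol L⁻¹

[E] = 0.0136 mol L⁻¹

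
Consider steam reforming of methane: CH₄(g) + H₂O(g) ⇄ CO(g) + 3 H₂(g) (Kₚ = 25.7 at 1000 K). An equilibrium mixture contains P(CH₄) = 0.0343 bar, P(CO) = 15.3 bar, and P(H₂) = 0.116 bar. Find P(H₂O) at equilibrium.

P(H₂O) = 0.0271 bar

At equilibrium, Kₚ = P(CO)·P(H₂)³ / (P(CH₄)·P(H₂O)) = 25.7.
(15.3)·(0.116)³ / ((0.0343)·(P(H₂O))) = 25.7
P(H₂O) = 0.0271 bar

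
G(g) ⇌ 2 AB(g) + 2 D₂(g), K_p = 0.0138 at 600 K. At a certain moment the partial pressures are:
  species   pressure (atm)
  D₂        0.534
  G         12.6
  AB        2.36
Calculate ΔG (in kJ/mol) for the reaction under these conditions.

ΔG = 11.0 kJ/mol

Q_p = P(AB)²·P(D₂)² / P(G) = (2.36)²·(0.534)² / (12.6) = 0.126
ΔG = RT ln(Q_p/K_p) = (8.314 J mol⁻¹ K⁻¹)(600 K) × ln(0.126/0.0138)
   = (4.988 kJ/mol)(2.212) = 11.0 kJ/mol
ΔG > 0, so the forward reaction is non-spontaneous (proceeds in reverse).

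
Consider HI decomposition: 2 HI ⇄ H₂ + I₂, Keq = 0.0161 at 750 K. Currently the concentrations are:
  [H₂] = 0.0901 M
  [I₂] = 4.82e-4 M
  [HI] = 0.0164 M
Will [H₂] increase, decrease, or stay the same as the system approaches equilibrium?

decrease

Q = [H₂]·[I₂] / [HI]² = (0.0901)·(4.82e-4) / (0.0164)² = 0.161
Q = 0.161 > Keq = 0.0161: net reverse reaction.
H₂ is a product, so it decreases.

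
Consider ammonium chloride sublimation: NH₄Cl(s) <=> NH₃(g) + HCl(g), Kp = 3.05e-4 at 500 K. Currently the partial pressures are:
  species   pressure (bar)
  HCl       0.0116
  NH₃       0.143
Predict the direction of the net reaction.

(NH₄Cl is a pure solid — omitted from Qp.)
Qp = P(NH₃)·P(HCl) = (0.143)·(0.0116) = 0.00166
Qp = 0.00166 > Kp = 3.05e-4, so the reverse reaction proceeds.

in the reverse direction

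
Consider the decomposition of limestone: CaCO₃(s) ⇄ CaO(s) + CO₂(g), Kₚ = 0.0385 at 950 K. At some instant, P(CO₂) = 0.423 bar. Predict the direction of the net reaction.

(CaCO₃, CaO are pure solids — omitted from Qₚ.)
Qₚ = P(CO₂) = 0.423
Qₚ = 0.423 > Kₚ = 0.0385, so the reverse reaction proceeds.

to the left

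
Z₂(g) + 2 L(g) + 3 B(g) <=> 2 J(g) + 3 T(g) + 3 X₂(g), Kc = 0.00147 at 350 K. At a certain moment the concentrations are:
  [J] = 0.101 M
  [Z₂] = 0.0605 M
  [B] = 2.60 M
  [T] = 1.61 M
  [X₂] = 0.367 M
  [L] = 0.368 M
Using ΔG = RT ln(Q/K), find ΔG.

Qc = [J]²·[T]³·[X₂]³ / ([Z₂]·[L]²·[B]³) = (0.101)²·(1.61)³·(0.367)³ / ((0.0605)·(0.368)²·(2.60)³) = 0.0146
ΔG = RT ln(Qc/Kc) = (8.314 J mol⁻¹ K⁻¹)(350 K) × ln(0.0146/0.00147)
   = (2.910 kJ/mol)(2.296) = 6.68 kJ/mol
ΔG > 0, so the forward reaction is non-spontaneous (proceeds in reverse).

ΔG = 6.68 kJ/mol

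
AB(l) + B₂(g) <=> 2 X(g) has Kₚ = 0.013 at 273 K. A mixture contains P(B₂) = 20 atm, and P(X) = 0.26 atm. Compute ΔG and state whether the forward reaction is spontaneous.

ΔG = -3.06 kJ/mol; the forward reaction is spontaneous

(AB is a pure liquid — omitted from Qₚ.)
Qₚ = P(X)² / P(B₂) = (0.26)² / (20) = 0.00338
ΔG = RT ln(Qₚ/Kₚ) = (8.314 J mol⁻¹ K⁻¹)(273 K) × ln(0.00338/0.013)
   = (2.270 kJ/mol)(-1.347) = -3.06 kJ/mol
ΔG < 0, so the forward reaction is spontaneous (proceeds forward).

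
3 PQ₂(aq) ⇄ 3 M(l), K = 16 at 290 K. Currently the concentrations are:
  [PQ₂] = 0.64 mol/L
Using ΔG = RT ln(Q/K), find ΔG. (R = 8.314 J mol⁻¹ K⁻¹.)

(M is a pure liquid — omitted from Q.)
Q = 1 / [PQ₂]³ = 1 / (0.64)³ = 3.81
ΔG = RT ln(Q/K) = (8.314 J mol⁻¹ K⁻¹)(290 K) × ln(3.81/16)
   = (2.411 kJ/mol)(-1.435) = -3.46 kJ/mol
ΔG < 0, so the forward reaction is spontaneous (proceeds forward).

ΔG = -3.46 kJ/mol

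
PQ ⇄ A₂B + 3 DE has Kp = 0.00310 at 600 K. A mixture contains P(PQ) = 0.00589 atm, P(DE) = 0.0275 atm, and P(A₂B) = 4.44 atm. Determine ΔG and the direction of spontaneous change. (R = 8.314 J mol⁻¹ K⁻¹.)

ΔG = 8.09 kJ/mol; the forward reaction is non-spontaneous

Qp = P(A₂B)·P(DE)³ / P(PQ) = (4.44)·(0.0275)³ / (0.00589) = 0.0157
ΔG = RT ln(Qp/Kp) = (8.314 J mol⁻¹ K⁻¹)(600 K) × ln(0.0157/0.00310)
   = (4.988 kJ/mol)(1.622) = 8.09 kJ/mol
ΔG > 0, so the forward reaction is non-spontaneous (proceeds in reverse).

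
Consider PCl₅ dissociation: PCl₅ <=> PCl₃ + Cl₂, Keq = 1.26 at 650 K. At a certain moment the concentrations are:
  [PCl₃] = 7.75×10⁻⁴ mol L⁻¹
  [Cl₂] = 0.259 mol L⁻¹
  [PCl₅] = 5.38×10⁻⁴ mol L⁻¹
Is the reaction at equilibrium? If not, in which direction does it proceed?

Q = [PCl₃]·[Cl₂] / [PCl₅] = (7.75×10⁻⁴)·(0.259) / (5.38×10⁻⁴) = 0.373
Q = 0.373 < Keq = 1.26, so the forward reaction proceeds.

to the right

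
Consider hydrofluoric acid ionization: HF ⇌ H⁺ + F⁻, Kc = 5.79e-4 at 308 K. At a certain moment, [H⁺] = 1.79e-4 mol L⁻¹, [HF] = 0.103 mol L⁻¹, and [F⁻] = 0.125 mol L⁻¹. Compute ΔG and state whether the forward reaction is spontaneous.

ΔG = -2.51 kJ/mol; the forward reaction is spontaneous

Qc = [H⁺]·[F⁻] / [HF] = (1.79e-4)·(0.125) / (0.103) = 2.17e-4
ΔG = RT ln(Qc/Kc) = (8.314 J mol⁻¹ K⁻¹)(308 K) × ln(2.17e-4/5.79e-4)
   = (2.561 kJ/mol)(-0.9814) = -2.51 kJ/mol
ΔG < 0, so the forward reaction is spontaneous (proceeds forward).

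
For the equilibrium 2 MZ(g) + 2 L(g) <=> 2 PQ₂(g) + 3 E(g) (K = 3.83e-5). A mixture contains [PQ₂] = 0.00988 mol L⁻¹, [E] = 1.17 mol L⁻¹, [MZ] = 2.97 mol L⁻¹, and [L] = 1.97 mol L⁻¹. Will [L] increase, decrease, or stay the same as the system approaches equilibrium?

Q = [PQ₂]²·[E]³ / ([MZ]²·[L]²) = (0.00988)²·(1.17)³ / ((2.97)²·(1.97)²) = 4.57e-6
Q = 4.57e-6 < K = 3.83e-5: net forward reaction.
L is a reactant, so it decreases.

decrease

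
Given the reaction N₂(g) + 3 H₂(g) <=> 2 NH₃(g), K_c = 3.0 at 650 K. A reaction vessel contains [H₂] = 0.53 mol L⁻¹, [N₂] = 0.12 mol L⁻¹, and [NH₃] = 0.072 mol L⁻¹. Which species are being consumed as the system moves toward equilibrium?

N₂, H₂ (reactants)

Q_c = [NH₃]² / ([N₂]·[H₂]³) = (0.072)² / ((0.12)·(0.53)³) = 0.29
Q_c = 0.29 < K_c = 3.0: net forward reaction.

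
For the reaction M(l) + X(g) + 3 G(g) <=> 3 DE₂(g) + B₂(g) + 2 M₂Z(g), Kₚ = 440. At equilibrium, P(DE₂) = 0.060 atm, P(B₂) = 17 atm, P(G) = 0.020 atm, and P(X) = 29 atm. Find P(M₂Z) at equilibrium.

P(M₂Z) = 5.3 atm

(M is a pure liquid — omitted from Kₚ.)
At equilibrium, Kₚ = P(DE₂)³·P(B₂)·P(M₂Z)² / (P(X)·P(G)³) = 440.
(0.060)³·(17)·(P(M₂Z))² / ((29)·(0.020)³) = 440
P(M₂Z)² = 27.8 ⇒ P(M₂Z) = 5.3 atm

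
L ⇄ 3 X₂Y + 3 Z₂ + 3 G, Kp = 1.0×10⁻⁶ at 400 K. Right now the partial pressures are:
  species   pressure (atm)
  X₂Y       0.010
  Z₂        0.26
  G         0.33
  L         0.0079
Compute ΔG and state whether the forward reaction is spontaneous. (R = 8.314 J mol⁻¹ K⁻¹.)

ΔG = -8.40 kJ/mol; the forward reaction is spontaneous

Qp = P(X₂Y)³·P(Z₂)³·P(G)³ / P(L) = (0.010)³·(0.26)³·(0.33)³ / (0.0079) = 8.00×10⁻⁸
ΔG = RT ln(Qp/Kp) = (8.314 J mol⁻¹ K⁻¹)(400 K) × ln(8.00×10⁻⁸/1.0×10⁻⁶)
   = (3.326 kJ/mol)(-2.526) = -8.40 kJ/mol
ΔG < 0, so the forward reaction is spontaneous (proceeds forward).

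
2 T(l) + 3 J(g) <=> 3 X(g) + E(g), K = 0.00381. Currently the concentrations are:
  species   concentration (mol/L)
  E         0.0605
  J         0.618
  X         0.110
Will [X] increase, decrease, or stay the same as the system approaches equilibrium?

increase

(T is a pure liquid — omitted from Q.)
Q = [X]³·[E] / [J]³ = (0.110)³·(0.0605) / (0.618)³ = 3.41e-4
Q = 3.41e-4 < K = 0.00381: net forward reaction.
X is a product, so it increases.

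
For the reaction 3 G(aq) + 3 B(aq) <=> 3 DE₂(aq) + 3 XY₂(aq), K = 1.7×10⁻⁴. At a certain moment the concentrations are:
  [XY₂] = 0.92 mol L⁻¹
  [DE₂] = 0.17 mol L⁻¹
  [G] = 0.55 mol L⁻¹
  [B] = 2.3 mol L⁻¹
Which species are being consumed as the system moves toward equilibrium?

DE₂, XY₂ (products)

Q = [DE₂]³·[XY₂]³ / ([G]³·[B]³) = (0.17)³·(0.92)³ / ((0.55)³·(2.3)³) = 0.0019
Q = 0.0019 > K = 1.7×10⁻⁴: net reverse reaction.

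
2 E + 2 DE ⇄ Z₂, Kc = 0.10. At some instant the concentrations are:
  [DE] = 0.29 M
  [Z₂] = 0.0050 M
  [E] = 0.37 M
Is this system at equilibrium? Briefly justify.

no; Q > K, reaction proceeds in reverse

Qc = [Z₂] / ([E]²·[DE]²) = (0.0050) / ((0.37)²·(0.29)²) = 0.43
Qc = 0.43 > Kc = 0.10: net reverse reaction.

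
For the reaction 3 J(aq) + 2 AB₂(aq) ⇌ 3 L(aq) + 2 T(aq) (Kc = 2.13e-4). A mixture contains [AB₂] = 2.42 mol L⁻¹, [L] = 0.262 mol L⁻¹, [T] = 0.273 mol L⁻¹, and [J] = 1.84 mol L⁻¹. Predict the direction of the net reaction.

Qc = [L]³·[T]² / ([J]³·[AB₂]²) = (0.262)³·(0.273)² / ((1.84)³·(2.42)²) = 3.67e-5
Qc = 3.67e-5 < Kc = 2.13e-4, so the forward reaction proceeds.

in the forward direction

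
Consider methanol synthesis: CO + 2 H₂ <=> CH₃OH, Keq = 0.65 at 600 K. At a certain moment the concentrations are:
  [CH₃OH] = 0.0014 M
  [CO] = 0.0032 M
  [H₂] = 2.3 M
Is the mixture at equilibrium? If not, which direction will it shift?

no; Q < K, reaction proceeds forward

Q = [CH₃OH] / ([CO]·[H₂]²) = (0.0014) / ((0.0032)·(2.3)²) = 0.083
Q = 0.083 < Keq = 0.65: net forward reaction.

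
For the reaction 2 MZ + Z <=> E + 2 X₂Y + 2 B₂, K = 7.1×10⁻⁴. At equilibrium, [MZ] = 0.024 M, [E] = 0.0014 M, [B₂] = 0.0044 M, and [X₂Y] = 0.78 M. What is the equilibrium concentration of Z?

At equilibrium, K = [E]·[X₂Y]²·[B₂]² / ([MZ]²·[Z]) = 7.1×10⁻⁴.
(0.0014)·(0.78)²·(0.0044)² / ((0.024)²·([Z])) = 7.1×10⁻⁴
[Z] = 0.0403 = 0.040 M

[Z] = 0.040 M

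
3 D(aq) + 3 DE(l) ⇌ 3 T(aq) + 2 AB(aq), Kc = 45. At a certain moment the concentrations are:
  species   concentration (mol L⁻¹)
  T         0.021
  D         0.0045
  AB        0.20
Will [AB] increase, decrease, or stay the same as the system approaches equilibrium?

(DE is a pure liquid — omitted from Qc.)
Qc = [T]³·[AB]² / [D]³ = (0.021)³·(0.20)² / (0.0045)³ = 4.1
Qc = 4.1 < Kc = 45: net forward reaction.
AB is a product, so it increases.

increase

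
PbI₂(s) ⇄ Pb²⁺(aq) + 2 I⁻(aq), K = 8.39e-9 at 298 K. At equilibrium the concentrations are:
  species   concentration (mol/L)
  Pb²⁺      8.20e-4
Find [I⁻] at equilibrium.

[I⁻] = 0.00320 mol/L

(PbI₂ is a pure solid — omitted from K.)
At equilibrium, K = [Pb²⁺]·[I⁻]² = 8.39e-9.
(8.20e-4)·([I⁻])² = 8.39e-9
[I⁻]² = 1.02e-5 ⇒ [I⁻] = 0.00320 mol/L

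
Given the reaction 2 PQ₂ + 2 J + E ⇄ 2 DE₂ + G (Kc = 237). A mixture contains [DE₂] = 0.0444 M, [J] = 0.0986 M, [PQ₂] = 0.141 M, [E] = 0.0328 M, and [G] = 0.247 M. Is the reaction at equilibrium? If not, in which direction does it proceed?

to the right

Qc = [DE₂]²·[G] / ([PQ₂]²·[J]²·[E]) = (0.0444)²·(0.247) / ((0.141)²·(0.0986)²·(0.0328)) = 76.8
Qc = 76.8 < Kc = 237, so the forward reaction proceeds.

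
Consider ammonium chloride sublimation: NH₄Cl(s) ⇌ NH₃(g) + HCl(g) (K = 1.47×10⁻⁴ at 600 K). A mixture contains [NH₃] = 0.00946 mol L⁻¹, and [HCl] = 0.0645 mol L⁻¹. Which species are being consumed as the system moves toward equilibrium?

NH₃, HCl (products)

(NH₄Cl is a pure solid — omitted from Q.)
Q = [NH₃]·[HCl] = (0.00946)·(0.0645) = 6.10×10⁻⁴
Q = 6.10×10⁻⁴ > K = 1.47×10⁻⁴: net reverse reaction.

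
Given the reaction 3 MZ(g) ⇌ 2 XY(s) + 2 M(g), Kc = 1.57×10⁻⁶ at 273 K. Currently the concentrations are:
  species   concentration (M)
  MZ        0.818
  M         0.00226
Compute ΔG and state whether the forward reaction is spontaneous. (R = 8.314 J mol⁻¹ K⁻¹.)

ΔG = 4.05 kJ/mol; the forward reaction is non-spontaneous

(XY is a pure solid — omitted from Qc.)
Qc = [M]² / [MZ]³ = (0.00226)² / (0.818)³ = 9.33×10⁻⁶
ΔG = RT ln(Qc/Kc) = (8.314 J mol⁻¹ K⁻¹)(273 K) × ln(9.33×10⁻⁶/1.57×10⁻⁶)
   = (2.270 kJ/mol)(1.782) = 4.05 kJ/mol
ΔG > 0, so the forward reaction is non-spontaneous (proceeds in reverse).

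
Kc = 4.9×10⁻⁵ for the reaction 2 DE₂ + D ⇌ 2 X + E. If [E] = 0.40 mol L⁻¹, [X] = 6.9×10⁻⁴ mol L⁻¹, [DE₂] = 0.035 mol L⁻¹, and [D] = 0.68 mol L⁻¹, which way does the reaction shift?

Qc = [X]²·[E] / ([DE₂]²·[D]) = (6.9×10⁻⁴)²·(0.40) / ((0.035)²·(0.68)) = 2.3×10⁻⁴
Qc = 2.3×10⁻⁴ > Kc = 4.9×10⁻⁵, so the reverse reaction proceeds.

toward reactants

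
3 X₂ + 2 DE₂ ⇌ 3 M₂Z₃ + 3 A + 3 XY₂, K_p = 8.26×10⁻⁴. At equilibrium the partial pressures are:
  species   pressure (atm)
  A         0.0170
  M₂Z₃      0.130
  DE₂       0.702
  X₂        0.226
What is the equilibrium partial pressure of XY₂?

P(XY₂) = 7.58 atm

At equilibrium, K_p = P(M₂Z₃)³·P(A)³·P(XY₂)³ / (P(X₂)³·P(DE₂)²) = 8.26×10⁻⁴.
(0.130)³·(0.0170)³·(P(XY₂))³ / ((0.226)³·(0.702)²) = 8.26×10⁻⁴
P(XY₂)³ = 435 ⇒ P(XY₂) = 7.58 atm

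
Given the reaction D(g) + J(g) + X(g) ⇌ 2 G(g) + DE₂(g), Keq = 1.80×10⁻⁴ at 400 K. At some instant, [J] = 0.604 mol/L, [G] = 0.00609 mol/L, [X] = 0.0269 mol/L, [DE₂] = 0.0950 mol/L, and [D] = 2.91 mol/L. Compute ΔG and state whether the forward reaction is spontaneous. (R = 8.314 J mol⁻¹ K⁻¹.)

ΔG = -2.93 kJ/mol; the forward reaction is spontaneous

Q = [G]²·[DE₂] / ([D]·[J]·[X]) = (0.00609)²·(0.0950) / ((2.91)·(0.604)·(0.0269)) = 7.45×10⁻⁵
ΔG = RT ln(Q/Keq) = (8.314 J mol⁻¹ K⁻¹)(400 K) × ln(7.45×10⁻⁵/1.80×10⁻⁴)
   = (3.326 kJ/mol)(-0.8822) = -2.93 kJ/mol
ΔG < 0, so the forward reaction is spontaneous (proceeds forward).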